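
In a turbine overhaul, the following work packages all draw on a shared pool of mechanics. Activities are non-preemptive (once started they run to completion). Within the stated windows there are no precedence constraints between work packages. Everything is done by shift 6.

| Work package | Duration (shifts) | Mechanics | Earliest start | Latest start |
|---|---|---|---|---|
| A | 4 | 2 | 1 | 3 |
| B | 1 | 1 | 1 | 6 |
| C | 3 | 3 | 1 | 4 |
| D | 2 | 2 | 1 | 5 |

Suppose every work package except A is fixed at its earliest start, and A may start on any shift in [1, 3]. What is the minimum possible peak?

A@1: s1:8  s2:7  s3:5  s4:2  s5:0  s6:0 → peak 8
A@2: s1:6  s2:7  s3:5  s4:2  s5:2  s6:0 → peak 7
A@3: s1:6  s2:5  s3:5  s4:2  s5:2  s6:2 → peak 6
Best is A@3, peak 6.

6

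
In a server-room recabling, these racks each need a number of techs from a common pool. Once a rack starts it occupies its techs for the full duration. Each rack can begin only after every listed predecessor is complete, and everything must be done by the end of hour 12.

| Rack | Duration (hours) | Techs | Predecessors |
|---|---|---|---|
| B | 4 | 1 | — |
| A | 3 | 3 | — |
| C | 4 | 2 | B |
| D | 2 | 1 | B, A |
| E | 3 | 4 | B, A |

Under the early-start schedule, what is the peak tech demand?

7

Early-start schedule: B@1, A@1, C@5, D@5, E@5.
Load per hour: hour 1: 4, hour 2: 4, hour 3: 4, hour 4: 1, hour 5: 7, hour 6: 7, hour 7: 6, hour 8: 2, hour 9: 0, hour 10: 0, hour 11: 0, hour 12: 0.
Peak is 7.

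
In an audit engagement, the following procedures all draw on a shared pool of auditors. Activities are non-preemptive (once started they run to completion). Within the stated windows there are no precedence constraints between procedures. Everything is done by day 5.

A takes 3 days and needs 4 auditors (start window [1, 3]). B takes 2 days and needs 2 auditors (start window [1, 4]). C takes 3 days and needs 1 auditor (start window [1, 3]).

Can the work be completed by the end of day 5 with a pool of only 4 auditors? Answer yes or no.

The minimum achievable peak is 5; 4 < 5, so no feasible schedule stays within the cap.

no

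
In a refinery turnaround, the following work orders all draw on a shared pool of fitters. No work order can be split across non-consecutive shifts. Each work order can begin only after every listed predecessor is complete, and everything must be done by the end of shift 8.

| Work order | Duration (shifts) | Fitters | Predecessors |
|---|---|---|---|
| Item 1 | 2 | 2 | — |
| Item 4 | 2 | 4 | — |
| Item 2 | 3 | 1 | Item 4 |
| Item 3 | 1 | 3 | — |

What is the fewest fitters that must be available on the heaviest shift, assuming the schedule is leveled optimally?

4

Early-start (Item 1@1, Item 4@1, Item 2@3, Item 3@1) gives peak 9: s1:9  s2:6  s3:1  s4:1  s5:1  s6:0  s7:0  s8:0.
Shift Item 4→3, Item 2→5, Item 3→5.
Schedule Item 1@1, Item 4@3, Item 2@5, Item 3@5: s1:2  s2:2  s3:4  s4:4  s5:4  s6:1  s7:1  s8:0 — peak 4.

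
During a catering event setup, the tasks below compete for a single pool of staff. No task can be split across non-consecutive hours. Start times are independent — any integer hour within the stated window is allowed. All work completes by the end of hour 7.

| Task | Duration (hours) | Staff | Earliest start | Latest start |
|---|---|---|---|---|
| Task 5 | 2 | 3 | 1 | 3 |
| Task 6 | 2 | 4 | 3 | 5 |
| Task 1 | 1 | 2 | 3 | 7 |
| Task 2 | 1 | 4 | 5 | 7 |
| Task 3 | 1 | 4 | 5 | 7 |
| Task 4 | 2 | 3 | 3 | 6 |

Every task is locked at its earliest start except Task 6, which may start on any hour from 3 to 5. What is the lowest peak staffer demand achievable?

Task 6@3: h1:3  h2:3  h3:9  h4:7  h5:8  h6:0  h7:0 → peak 9
Task 6@4: h1:3  h2:3  h3:5  h4:7  h5:12  h6:0  h7:0 → peak 12
Task 6@5: h1:3  h2:3  h3:5  h4:3  h5:12  h6:4  h7:0 → peak 12
Best is Task 6@3, peak 9.

9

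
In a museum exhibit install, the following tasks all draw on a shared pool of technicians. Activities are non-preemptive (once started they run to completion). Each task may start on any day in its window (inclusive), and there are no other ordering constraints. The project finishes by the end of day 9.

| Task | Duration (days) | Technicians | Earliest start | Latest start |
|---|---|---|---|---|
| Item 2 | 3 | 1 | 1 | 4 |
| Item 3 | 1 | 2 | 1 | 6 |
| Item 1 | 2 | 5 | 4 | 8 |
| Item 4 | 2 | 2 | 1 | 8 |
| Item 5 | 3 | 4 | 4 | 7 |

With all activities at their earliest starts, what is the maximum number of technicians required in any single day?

Early-start schedule: Item 2@1, Item 3@1, Item 1@4, Item 4@1, Item 5@4.
Load per day: day 1: 5, day 2: 3, day 3: 1, day 4: 9, day 5: 9, day 6: 4, day 7: 0, day 8: 0, day 9: 0.
Peak is 9.

9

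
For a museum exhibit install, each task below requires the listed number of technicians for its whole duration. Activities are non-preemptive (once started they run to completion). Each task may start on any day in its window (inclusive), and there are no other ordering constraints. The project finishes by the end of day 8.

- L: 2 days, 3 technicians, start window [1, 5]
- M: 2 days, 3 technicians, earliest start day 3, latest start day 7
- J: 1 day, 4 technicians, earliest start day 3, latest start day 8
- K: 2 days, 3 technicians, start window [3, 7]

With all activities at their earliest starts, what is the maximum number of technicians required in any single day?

Early-start schedule: L@1, M@3, J@3, K@3.
Load per day: day 1: 3, day 2: 3, day 3: 10, day 4: 6, day 5: 0, day 6: 0, day 7: 0, day 8: 0.
Peak is 10.

10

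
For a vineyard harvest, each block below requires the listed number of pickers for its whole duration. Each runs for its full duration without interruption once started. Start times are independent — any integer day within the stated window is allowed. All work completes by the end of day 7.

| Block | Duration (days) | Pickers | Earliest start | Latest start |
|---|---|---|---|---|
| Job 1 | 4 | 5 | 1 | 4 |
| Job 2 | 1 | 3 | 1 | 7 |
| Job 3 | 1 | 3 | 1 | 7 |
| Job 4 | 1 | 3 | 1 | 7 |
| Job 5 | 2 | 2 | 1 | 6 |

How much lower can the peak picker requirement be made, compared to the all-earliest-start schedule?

11

Early-start peak: d1:16  d2:7  d3:5  d4:5  d5:0  d6:0  d7:0 ⇒ 16.
Leveled (Job 1@1, Job 2@5, Job 3@6, Job 4@7, Job 5@5): d1:5  d2:5  d3:5  d4:5  d5:5  d6:5  d7:3 ⇒ 5.
Reduction 16 − 5 = 11.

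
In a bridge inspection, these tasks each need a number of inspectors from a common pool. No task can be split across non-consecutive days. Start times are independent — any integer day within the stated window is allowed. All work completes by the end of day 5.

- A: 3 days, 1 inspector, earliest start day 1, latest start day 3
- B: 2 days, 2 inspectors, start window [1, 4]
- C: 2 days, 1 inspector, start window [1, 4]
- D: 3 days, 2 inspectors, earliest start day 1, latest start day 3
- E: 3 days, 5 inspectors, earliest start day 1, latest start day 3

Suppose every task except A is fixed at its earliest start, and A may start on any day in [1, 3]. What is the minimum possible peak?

10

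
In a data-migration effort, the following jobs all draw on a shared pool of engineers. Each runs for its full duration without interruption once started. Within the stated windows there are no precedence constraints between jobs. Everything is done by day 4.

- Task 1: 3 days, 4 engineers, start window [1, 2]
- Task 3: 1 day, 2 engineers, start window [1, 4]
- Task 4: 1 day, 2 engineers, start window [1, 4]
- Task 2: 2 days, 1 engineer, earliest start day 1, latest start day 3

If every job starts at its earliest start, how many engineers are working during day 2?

At early start, day 2 has: Task 1, Task 2.
Demand: 4 + 1 = 5.

5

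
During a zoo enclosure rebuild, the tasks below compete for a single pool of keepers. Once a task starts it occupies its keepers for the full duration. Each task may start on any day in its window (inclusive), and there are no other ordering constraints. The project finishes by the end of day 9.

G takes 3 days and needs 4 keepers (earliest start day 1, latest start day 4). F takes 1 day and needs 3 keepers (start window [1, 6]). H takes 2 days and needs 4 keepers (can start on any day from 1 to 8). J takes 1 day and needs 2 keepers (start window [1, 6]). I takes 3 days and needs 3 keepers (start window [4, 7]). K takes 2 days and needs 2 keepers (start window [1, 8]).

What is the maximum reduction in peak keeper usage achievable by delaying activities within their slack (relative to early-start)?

10

Early-start peak: d1:15  d2:10  d3:4  d4:3  d5:3  d6:3  d7:0  d8:0  d9:0 ⇒ 15.
Leveled (G@1, F@4, H@5, J@4, I@7, K@7): d1:4  d2:4  d3:4  d4:5  d5:4  d6:4  d7:5  d8:5  d9:3 ⇒ 5.
Reduction 15 − 5 = 10.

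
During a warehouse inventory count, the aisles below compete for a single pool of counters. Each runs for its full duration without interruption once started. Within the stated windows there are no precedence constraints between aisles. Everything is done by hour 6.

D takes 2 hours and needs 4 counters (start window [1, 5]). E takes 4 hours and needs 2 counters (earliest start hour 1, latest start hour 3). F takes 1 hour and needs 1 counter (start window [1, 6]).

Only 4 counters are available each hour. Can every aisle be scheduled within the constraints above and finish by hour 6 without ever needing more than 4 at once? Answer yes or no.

yes

Schedule D@1, E@3, F@3: h1:4  h2:4  h3:3  h4:2  h5:2  h6:2 — peak 4 ≤ 4.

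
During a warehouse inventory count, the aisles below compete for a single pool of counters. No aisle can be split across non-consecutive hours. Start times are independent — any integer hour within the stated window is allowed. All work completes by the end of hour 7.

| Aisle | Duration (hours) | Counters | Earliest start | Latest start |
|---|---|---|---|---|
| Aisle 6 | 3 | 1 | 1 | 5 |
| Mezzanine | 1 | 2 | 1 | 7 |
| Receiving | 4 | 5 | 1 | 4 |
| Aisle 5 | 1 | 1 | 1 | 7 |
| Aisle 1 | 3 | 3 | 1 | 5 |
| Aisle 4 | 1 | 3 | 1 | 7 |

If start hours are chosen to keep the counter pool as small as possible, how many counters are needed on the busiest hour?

Early-start (Aisle 6@1, Mezzanine@1, Receiving@1, Aisle 5@1, Aisle 1@1, Aisle 4@1) gives peak 15: h1:15  h2:9  h3:9  h4:5  h5:0  h6:0  h7:0.
Shift Mezzanine→5, Aisle 5→4, Aisle 1→5, Aisle 4→6.
Schedule Aisle 6@1, Mezzanine@5, Receiving@1, Aisle 5@4, Aisle 1@5, Aisle 4@6: h1:6  h2:6  h3:6  h4:6  h5:5  h6:6  h7:3 — peak 6.
Total counter-hours = 38 over 7 hours ⇒ peak ≥ ⌈38/7⌉ = 6, so 6 is optimal.

6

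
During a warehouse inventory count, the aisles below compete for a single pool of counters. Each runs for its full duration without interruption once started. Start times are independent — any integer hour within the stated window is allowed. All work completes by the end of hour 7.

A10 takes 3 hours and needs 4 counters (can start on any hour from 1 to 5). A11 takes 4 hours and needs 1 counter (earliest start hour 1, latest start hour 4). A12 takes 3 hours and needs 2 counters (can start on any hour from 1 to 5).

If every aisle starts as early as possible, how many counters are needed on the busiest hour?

7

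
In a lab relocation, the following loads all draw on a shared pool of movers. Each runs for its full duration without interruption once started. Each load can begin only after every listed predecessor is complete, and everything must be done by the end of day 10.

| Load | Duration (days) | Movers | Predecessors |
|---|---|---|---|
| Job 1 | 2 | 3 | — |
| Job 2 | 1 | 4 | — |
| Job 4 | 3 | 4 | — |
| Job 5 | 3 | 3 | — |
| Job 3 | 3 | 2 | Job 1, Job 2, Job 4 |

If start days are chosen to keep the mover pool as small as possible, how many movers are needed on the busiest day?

Early-start (Job 1@1, Job 2@1, Job 4@1, Job 5@1, Job 3@4) gives peak 14: d1:14  d2:10  d3:7  d4:2  d5:2  d6:2  d7:0  d8:0  d9:0  d10:0.
Shift Job 2→3, Job 4→4, Job 5→7, Job 3→7.
Schedule Job 1@1, Job 2@3, Job 4@4, Job 5@7, Job 3@7: d1:3  d2:3  d3:4  d4:4  d5:4  d6:4  d7:5  d8:5  d9:5  d10:0 — peak 5.

5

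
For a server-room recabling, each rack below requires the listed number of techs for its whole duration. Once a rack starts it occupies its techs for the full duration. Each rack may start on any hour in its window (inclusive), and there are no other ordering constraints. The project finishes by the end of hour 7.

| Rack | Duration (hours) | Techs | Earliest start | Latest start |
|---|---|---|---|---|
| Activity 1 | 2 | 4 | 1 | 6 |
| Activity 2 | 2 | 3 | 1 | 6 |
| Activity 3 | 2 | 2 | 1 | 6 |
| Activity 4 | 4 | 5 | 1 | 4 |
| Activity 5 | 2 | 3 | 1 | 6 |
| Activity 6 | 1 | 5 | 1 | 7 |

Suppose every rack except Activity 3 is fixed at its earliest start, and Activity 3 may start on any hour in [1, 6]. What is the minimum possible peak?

20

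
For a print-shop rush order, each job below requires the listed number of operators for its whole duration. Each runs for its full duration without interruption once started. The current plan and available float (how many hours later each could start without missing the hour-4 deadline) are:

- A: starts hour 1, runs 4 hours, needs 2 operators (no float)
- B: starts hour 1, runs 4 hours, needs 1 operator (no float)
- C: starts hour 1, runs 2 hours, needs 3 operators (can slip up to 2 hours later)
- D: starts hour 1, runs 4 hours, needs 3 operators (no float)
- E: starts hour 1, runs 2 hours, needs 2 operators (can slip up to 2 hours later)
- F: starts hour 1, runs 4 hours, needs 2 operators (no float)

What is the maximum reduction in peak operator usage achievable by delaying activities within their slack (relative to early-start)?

Early-start peak: h1:13  h2:13  h3:8  h4:8 ⇒ 13.
Leveled (A@1, B@1, C@1, D@1, E@3, F@1): h1:11  h2:11  h3:10  h4:10 ⇒ 11.
Reduction 13 − 11 = 2.

2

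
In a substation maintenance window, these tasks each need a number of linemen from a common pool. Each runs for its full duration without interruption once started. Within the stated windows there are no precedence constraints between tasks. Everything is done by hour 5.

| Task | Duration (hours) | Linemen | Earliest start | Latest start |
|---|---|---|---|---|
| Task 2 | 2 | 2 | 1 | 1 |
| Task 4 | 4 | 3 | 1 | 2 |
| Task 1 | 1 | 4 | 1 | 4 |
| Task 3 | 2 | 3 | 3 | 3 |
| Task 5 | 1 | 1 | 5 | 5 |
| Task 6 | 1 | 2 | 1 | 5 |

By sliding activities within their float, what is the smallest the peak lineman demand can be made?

6

Early-start (Task 2@1, Task 4@1, Task 1@1, Task 3@3, Task 5@5, Task 6@1) gives peak 11: h1:11  h2:5  h3:6  h4:6  h5:1.
Shift Task 4→2, Task 6→5.
Schedule Task 2@1, Task 4@2, Task 1@1, Task 3@3, Task 5@5, Task 6@5: h1:6  h2:5  h3:6  h4:6  h5:6 — peak 6.
Total lineman-hours = 29 over 5 hours ⇒ peak ≥ ⌈29/5⌉ = 6, so 6 is optimal.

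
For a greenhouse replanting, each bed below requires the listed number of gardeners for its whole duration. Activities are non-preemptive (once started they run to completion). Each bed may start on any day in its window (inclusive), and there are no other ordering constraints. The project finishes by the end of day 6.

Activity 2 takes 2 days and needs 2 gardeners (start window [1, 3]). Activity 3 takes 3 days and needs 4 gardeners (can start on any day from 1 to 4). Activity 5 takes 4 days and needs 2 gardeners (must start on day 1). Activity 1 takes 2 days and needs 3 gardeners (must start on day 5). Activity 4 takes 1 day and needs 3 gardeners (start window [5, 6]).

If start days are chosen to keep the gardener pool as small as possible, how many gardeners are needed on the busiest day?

Early-start (Activity 2@1, Activity 3@1, Activity 5@1, Activity 1@5, Activity 4@5) gives peak 8: d1:8  d2:8  d3:6  d4:2  d5:6  d6:3.
Shift Activity 3→3, Activity 4→6.
Schedule Activity 2@1, Activity 3@3, Activity 5@1, Activity 1@5, Activity 4@6: d1:4  d2:4  d3:6  d4:6  d5:7  d6:6 — peak 7.
No arrangement of the 24 feasible schedules does better.

7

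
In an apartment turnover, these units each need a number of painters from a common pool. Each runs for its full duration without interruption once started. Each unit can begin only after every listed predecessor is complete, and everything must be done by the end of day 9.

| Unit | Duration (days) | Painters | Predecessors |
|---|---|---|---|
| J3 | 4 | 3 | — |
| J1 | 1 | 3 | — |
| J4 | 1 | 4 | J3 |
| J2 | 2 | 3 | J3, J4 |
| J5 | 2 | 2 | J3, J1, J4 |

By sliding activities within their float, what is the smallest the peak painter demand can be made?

5

Early-start (J3@1, J1@1, J4@5, J2@6, J5@6) gives peak 6: d1:6  d2:3  d3:3  d4:3  d5:4  d6:5  d7:5  d8:0  d9:0.
Shift J1→5, J4→6, J2→7, J5→7.
Schedule J3@1, J1@5, J4@6, J2@7, J5@7: d1:3  d2:3  d3:3  d4:3  d5:3  d6:4  d7:5  d8:5  d9:0 — peak 5.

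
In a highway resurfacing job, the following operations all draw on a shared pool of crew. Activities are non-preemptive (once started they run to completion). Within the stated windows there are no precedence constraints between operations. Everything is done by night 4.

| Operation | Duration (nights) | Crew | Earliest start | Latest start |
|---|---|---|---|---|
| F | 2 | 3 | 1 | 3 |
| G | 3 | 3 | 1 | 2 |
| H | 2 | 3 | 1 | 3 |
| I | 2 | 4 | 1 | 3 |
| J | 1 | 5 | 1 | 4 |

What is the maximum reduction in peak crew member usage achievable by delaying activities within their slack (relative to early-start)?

9

Early-start peak: n1:18  n2:13  n3:3  n4:0 ⇒ 18.
Leveled (F@1, G@1, H@1, I@3, J@4): n1:9  n2:9  n3:7  n4:9 ⇒ 9.
Reduction 18 − 9 = 9.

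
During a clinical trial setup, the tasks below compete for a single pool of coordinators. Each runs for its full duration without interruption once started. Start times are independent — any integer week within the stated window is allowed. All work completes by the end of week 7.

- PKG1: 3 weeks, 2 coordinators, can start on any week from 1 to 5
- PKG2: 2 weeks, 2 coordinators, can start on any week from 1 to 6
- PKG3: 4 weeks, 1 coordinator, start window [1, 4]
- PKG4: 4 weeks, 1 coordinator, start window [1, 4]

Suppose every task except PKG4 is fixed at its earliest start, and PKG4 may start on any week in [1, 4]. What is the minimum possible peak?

PKG4@1: w1:6  w2:6  w3:4  w4:2  w5:0  w6:0  w7:0 → peak 6
PKG4@2: w1:5  w2:6  w3:4  w4:2  w5:1  w6:0  w7:0 → peak 6
PKG4@3: w1:5  w2:5  w3:4  w4:2  w5:1  w6:1  w7:0 → peak 5
PKG4@4: w1:5  w2:5  w3:3  w4:2  w5:1  w6:1  w7:1 → peak 5
Best is PKG4@3, peak 5.

5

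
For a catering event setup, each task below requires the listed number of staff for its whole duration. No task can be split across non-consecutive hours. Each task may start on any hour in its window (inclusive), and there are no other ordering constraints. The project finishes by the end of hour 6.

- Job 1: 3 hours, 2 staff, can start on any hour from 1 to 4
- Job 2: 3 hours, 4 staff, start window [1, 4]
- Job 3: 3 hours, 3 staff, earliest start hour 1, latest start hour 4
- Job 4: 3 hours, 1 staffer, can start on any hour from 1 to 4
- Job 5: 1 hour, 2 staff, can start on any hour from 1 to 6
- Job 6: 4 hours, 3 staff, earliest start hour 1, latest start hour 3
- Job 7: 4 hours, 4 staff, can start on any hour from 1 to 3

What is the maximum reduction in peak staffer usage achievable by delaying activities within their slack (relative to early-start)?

7

Early-start peak: h1:19  h2:17  h3:17  h4:7  h5:0  h6:0 ⇒ 19.
Leveled (Job 1@1, Job 2@4, Job 3@1, Job 4@4, Job 5@1, Job 6@1, Job 7@2): h1:10  h2:12  h3:12  h4:12  h5:9  h6:5 ⇒ 12.
Reduction 19 − 12 = 7.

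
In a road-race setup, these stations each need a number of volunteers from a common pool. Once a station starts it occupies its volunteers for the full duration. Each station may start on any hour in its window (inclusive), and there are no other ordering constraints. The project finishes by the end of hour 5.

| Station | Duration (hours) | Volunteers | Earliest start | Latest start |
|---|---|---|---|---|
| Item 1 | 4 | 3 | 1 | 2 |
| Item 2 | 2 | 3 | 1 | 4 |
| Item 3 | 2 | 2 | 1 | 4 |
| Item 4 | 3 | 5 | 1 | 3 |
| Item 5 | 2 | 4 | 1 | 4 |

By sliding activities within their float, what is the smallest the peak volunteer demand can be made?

Early-start (Item 1@1, Item 2@1, Item 3@1, Item 4@1, Item 5@1) gives peak 17: h1:17  h2:17  h3:8  h4:3  h5:0.
Shift Item 3→3, Item 4→3.
Schedule Item 1@1, Item 2@1, Item 3@3, Item 4@3, Item 5@1: h1:10  h2:10  h3:10  h4:10  h5:5 — peak 10.

10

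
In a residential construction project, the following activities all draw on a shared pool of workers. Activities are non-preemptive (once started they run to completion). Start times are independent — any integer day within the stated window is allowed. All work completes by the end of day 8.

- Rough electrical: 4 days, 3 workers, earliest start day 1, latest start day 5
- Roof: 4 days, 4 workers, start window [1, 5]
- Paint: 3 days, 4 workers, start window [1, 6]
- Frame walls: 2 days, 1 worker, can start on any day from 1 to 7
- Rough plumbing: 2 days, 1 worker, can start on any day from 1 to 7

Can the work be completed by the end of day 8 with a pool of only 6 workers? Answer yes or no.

no

The minimum achievable peak is 7; 6 < 7, so no feasible schedule stays within the cap.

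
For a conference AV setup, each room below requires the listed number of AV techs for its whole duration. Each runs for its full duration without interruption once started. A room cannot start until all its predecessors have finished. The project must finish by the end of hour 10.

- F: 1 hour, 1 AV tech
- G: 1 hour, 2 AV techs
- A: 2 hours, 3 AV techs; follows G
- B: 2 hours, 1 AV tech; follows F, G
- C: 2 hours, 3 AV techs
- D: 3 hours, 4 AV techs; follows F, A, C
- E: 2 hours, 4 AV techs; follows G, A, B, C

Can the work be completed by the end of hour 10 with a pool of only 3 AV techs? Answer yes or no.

no

Total AV tech-hours = 37; over 10 hours the average is 37/10 > 3, so some hour must exceed 3.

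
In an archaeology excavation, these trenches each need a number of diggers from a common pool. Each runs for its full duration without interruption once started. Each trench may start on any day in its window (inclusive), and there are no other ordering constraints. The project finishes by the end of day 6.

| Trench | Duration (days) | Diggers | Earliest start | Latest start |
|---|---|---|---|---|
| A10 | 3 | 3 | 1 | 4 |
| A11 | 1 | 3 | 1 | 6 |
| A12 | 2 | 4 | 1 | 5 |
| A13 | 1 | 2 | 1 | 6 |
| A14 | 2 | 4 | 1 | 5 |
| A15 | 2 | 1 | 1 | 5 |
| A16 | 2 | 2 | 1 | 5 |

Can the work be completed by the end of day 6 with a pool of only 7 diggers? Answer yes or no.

Schedule A10@1, A11@1, A12@2, A13@4, A14@4, A15@4, A16@5: d1:6  d2:7  d3:7  d4:7  d5:7  d6:2 — peak 7 ≤ 7.

yes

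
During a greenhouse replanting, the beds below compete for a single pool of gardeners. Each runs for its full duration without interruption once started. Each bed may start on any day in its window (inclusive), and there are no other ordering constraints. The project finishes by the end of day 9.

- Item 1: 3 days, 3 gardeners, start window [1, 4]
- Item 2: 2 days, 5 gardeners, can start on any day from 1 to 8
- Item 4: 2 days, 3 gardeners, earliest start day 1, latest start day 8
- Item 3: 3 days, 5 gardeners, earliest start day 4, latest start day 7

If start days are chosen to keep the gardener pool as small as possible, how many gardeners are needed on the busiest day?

Early-start (Item 1@1, Item 2@1, Item 4@1, Item 3@4) gives peak 11: d1:11  d2:11  d3:3  d4:5  d5:5  d6:5  d7:0  d8:0  d9:0.
Shift Item 2→4, Item 3→6.
Schedule Item 1@1, Item 2@4, Item 4@1, Item 3@6: d1:6  d2:6  d3:3  d4:5  d5:5  d6:5  d7:5  d8:5  d9:0 — peak 6.

6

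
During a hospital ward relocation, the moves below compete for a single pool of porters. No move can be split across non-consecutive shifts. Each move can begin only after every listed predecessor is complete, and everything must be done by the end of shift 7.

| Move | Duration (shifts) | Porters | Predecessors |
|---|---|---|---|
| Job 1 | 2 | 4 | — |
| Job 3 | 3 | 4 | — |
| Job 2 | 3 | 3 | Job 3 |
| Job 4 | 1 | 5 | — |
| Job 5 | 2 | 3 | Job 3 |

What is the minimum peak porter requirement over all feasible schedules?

8

Early-start (Job 1@1, Job 3@1, Job 2@4, Job 4@1, Job 5@4) gives peak 13: s1:13  s2:8  s3:4  s4:6  s5:6  s6:3  s7:0.
Shift Job 4→4, Job 5→5.
Schedule Job 1@1, Job 3@1, Job 2@4, Job 4@4, Job 5@5: s1:8  s2:8  s3:4  s4:8  s5:6  s6:6  s7:0 — peak 8.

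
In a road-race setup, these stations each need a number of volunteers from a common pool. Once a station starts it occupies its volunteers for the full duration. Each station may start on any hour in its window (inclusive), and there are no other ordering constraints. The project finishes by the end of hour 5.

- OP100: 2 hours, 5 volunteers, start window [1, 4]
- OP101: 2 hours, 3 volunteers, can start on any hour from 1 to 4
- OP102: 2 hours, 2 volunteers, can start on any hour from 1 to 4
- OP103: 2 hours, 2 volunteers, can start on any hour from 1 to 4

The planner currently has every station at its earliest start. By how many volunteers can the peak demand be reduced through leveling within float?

Early-start peak: h1:12  h2:12  h3:0  h4:0  h5:0 ⇒ 12.
Leveled (OP100@1, OP101@3, OP102@1, OP103@3): h1:7  h2:7  h3:5  h4:5  h5:0 ⇒ 7.
Reduction 12 − 7 = 5.

5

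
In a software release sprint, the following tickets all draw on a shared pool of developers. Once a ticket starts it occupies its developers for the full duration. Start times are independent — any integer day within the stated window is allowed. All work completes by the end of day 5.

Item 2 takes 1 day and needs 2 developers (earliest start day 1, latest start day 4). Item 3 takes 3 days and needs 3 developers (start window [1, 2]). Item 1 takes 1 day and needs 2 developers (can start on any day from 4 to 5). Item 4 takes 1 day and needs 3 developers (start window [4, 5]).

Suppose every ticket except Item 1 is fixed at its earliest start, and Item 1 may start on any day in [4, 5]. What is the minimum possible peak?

5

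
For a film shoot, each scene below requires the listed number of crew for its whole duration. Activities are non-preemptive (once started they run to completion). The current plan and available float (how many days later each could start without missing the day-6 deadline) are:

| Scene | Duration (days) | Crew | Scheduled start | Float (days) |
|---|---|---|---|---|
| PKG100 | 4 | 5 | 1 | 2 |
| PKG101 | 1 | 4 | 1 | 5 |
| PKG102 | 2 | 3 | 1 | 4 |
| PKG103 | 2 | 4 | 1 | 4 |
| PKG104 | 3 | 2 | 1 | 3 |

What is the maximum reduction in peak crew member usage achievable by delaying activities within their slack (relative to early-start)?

Early-start peak: d1:18  d2:14  d3:7  d4:5  d5:0  d6:0 ⇒ 18.
Leveled (PKG100@1, PKG101@6, PKG102@1, PKG103@5, PKG104@3): d1:8  d2:8  d3:7  d4:7  d5:6  d6:8 ⇒ 8.
Reduction 18 − 8 = 10.

10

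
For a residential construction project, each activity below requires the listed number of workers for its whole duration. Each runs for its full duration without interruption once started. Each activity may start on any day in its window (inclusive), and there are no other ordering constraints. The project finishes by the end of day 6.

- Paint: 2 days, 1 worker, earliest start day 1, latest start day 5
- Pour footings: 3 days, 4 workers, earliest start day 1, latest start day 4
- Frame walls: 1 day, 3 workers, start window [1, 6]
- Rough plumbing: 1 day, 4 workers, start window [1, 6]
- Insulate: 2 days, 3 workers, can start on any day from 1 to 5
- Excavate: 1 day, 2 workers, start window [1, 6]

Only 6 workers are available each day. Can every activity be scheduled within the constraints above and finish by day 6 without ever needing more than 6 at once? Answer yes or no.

yes

Schedule Paint@1, Pour footings@1, Frame walls@4, Rough plumbing@6, Insulate@4, Excavate@3: d1:5  d2:5  d3:6  d4:6  d5:3  d6:4 — peak 6 ≤ 6.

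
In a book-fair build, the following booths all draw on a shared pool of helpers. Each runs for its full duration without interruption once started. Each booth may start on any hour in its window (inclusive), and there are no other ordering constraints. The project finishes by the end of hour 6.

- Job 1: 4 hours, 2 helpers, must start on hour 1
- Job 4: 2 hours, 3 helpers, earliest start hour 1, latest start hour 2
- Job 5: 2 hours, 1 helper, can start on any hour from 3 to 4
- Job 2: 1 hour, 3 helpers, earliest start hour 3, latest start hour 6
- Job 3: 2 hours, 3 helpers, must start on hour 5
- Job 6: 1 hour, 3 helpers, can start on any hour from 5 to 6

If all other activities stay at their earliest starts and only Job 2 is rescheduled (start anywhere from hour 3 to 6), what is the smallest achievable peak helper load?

6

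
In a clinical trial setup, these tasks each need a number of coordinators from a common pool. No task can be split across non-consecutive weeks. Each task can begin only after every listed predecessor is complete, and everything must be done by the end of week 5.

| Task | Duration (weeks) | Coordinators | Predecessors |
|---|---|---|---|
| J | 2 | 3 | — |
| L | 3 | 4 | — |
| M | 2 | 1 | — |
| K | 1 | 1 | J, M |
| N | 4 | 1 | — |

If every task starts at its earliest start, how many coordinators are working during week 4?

At early start, week 4 has: N.
Demand: 1 = 1.

1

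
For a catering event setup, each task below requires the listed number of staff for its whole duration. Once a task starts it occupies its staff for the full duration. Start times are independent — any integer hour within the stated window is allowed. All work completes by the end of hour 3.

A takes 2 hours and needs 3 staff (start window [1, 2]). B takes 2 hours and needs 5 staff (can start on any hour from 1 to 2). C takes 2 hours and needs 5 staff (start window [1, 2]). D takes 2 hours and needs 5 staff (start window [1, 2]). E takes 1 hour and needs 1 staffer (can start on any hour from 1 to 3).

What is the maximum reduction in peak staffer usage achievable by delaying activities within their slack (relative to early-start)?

1

Early-start peak: h1:19  h2:18  h3:0 ⇒ 19.
Leveled (A@1, B@1, C@1, D@1, E@3): h1:18  h2:18  h3:1 ⇒ 18.
Reduction 19 − 18 = 1.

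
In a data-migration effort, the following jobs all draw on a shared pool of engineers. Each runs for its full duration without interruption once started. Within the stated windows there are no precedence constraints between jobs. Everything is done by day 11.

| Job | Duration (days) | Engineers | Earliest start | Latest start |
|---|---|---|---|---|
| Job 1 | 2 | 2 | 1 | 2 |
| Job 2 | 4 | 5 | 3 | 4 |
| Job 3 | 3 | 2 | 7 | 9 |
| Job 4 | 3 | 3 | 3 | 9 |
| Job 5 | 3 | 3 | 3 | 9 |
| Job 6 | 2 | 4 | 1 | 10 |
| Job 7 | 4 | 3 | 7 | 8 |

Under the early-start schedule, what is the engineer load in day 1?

6

At early start, day 1 has: Job 1, Job 6.
Demand: 2 + 4 = 6.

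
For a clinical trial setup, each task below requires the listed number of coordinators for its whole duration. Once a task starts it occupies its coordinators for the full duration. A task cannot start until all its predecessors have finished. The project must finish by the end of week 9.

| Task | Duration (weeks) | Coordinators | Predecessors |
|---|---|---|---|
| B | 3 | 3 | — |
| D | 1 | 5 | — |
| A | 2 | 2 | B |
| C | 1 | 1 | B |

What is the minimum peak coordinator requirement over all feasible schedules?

Early-start (B@1, D@1, A@4, C@4) gives peak 8: w1:8  w2:3  w3:3  w4:3  w5:2  w6:0  w7:0  w8:0  w9:0.
Shift D→4, A→5, C→5.
Schedule B@1, D@4, A@5, C@5: w1:3  w2:3  w3:3  w4:5  w5:3  w6:2  w7:0  w8:0  w9:0 — peak 5.

5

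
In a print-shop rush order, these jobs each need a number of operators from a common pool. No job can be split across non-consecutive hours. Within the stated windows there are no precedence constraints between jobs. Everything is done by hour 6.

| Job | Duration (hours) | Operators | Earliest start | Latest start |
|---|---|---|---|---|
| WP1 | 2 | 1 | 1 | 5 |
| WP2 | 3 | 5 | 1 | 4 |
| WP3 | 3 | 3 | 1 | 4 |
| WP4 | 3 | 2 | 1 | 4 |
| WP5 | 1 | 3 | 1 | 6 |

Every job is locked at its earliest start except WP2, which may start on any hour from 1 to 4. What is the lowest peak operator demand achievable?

9

WP2@1: h1:14  h2:11  h3:10  h4:0  h5:0  h6:0 → peak 14
WP2@2: h1:9  h2:11  h3:10  h4:5  h5:0  h6:0 → peak 11
WP2@3: h1:9  h2:6  h3:10  h4:5  h5:5  h6:0 → peak 10
WP2@4: h1:9  h2:6  h3:5  h4:5  h5:5  h6:5 → peak 9
Best is WP2@4, peak 9.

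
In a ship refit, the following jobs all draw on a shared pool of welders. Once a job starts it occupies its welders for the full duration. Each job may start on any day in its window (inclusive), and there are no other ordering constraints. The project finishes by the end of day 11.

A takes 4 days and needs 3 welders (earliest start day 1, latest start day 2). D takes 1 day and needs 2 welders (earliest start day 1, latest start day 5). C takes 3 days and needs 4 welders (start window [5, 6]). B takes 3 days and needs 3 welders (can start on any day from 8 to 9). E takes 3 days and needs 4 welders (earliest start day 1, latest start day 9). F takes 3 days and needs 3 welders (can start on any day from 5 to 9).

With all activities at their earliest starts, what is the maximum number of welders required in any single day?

9

Early-start schedule: A@1, D@1, C@5, B@8, E@1, F@5.
Load per day: day 1: 9, day 2: 7, day 3: 7, day 4: 3, day 5: 7, day 6: 7, day 7: 7, day 8: 3, day 9: 3, day 10: 3, day 11: 0.
Peak is 9.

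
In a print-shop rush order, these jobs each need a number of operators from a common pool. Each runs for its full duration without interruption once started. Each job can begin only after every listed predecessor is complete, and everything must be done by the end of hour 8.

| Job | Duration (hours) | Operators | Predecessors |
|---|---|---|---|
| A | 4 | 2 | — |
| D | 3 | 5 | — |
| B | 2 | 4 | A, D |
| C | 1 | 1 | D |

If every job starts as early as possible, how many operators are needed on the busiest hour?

Early-start schedule: A@1, D@1, B@5, C@4.
Load per hour: hour 1: 7, hour 2: 7, hour 3: 7, hour 4: 3, hour 5: 4, hour 6: 4, hour 7: 0, hour 8: 0.
Peak is 7.

7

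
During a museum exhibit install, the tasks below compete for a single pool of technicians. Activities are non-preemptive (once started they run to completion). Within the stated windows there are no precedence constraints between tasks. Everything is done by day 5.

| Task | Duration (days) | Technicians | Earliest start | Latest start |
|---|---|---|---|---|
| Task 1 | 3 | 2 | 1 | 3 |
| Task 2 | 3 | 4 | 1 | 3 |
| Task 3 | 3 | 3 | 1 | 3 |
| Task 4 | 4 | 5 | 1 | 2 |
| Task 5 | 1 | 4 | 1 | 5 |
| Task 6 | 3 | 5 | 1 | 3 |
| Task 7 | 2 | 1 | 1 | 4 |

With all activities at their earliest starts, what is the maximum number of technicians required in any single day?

24

Early-start schedule: Task 1@1, Task 2@1, Task 3@1, Task 4@1, Task 5@1, Task 6@1, Task 7@1.
Load per day: day 1: 24, day 2: 20, day 3: 19, day 4: 5, day 5: 0.
Peak is 24.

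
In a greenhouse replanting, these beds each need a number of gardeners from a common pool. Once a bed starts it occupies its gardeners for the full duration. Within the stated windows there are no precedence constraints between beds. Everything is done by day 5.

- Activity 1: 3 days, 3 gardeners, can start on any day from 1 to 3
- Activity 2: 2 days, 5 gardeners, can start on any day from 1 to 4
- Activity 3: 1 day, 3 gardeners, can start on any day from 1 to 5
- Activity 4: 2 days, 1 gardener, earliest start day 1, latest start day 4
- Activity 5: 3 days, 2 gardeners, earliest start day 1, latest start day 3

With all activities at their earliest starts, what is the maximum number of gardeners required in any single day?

Early-start schedule: Activity 1@1, Activity 2@1, Activity 3@1, Activity 4@1, Activity 5@1.
Load per day: day 1: 14, day 2: 11, day 3: 5, day 4: 0, day 5: 0.
Peak is 14.

14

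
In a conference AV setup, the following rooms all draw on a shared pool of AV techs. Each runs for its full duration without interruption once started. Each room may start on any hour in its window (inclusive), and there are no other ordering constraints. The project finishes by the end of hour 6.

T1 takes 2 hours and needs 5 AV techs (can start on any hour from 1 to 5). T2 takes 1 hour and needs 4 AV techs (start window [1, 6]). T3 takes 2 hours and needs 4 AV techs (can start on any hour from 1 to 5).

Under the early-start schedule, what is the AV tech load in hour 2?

At early start, hour 2 has: T1, T3.
Demand: 5 + 4 = 9.

9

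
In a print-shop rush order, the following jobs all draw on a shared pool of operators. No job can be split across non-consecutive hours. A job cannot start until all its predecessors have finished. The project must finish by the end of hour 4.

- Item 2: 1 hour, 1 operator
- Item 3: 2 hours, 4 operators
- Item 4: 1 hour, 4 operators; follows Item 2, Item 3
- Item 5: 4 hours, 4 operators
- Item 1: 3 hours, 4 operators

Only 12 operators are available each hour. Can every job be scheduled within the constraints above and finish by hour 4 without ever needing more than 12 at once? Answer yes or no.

yes

Schedule Item 2@1, Item 3@1, Item 4@3, Item 5@1, Item 1@2: h1:9  h2:12  h3:12  h4:8 — peak 12 ≤ 12.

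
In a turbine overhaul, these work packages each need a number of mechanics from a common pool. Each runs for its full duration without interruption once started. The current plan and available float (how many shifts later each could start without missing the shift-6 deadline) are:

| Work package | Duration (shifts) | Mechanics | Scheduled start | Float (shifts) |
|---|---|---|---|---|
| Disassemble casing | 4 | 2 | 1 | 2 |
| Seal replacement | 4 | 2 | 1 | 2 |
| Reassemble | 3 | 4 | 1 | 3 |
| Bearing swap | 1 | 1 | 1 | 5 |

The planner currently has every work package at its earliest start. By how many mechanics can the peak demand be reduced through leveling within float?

Early-start peak: s1:9  s2:8  s3:8  s4:4  s5:0  s6:0 ⇒ 9.
Leveled (Disassemble casing@1, Seal replacement@1, Reassemble@1, Bearing swap@4): s1:8  s2:8  s3:8  s4:5  s5:0  s6:0 ⇒ 8.
Reduction 9 − 8 = 1.

1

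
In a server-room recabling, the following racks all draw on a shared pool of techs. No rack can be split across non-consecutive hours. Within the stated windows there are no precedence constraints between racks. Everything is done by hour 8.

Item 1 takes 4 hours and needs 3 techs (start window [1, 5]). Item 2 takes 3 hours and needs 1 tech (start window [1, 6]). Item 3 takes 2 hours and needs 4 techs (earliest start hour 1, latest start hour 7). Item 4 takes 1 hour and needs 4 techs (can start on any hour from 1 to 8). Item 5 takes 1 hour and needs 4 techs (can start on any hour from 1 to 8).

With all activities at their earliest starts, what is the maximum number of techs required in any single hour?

16

Early-start schedule: Item 1@1, Item 2@1, Item 3@1, Item 4@1, Item 5@1.
Load per hour: hour 1: 16, hour 2: 8, hour 3: 4, hour 4: 3, hour 5: 0, hour 6: 0, hour 7: 0, hour 8: 0.
Peak is 16.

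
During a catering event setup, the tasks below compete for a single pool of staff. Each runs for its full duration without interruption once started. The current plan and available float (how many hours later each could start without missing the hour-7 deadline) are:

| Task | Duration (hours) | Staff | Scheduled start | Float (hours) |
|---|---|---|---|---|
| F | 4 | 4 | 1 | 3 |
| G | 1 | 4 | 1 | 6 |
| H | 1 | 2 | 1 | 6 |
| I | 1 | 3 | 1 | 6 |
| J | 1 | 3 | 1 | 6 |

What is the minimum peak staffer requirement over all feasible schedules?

Early-start (F@1, G@1, H@1, I@1, J@1) gives peak 16: h1:16  h2:4  h3:4  h4:4  h5:0  h6:0  h7:0.
Shift G→5, H→6, I→6, J→7.
Schedule F@1, G@5, H@6, I@6, J@7: h1:4  h2:4  h3:4  h4:4  h5:4  h6:5  h7:3 — peak 5.

5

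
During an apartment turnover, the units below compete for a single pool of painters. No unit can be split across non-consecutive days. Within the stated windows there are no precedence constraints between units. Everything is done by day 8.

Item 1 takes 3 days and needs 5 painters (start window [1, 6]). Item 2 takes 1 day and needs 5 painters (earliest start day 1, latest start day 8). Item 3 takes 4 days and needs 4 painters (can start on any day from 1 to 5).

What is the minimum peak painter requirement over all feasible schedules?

5

Early-start (Item 1@1, Item 2@1, Item 3@1) gives peak 14: d1:14  d2:9  d3:9  d4:4  d5:0  d6:0  d7:0  d8:0.
Shift Item 2→4, Item 3→5.
Schedule Item 1@1, Item 2@4, Item 3@5: d1:5  d2:5  d3:5  d4:5  d5:4  d6:4  d7:4  d8:4 — peak 5.
Total painter-days = 36 over 8 days ⇒ peak ≥ ⌈36/8⌉ = 5, so 5 is optimal.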